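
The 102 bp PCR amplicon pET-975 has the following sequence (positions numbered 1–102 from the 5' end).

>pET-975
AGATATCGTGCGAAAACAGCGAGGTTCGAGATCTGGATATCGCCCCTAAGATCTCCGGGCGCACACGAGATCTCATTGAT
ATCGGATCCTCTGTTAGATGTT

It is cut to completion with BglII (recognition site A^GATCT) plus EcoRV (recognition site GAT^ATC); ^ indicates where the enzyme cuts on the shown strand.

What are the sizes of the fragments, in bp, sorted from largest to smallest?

BglII sites (AGATCT) start at positions 29, 49, 68.
BglII cuts after the first base of each site, so after positions 29, 49, 68.
EcoRV sites (GATATC) start at positions 2, 36, 78.
EcoRV cuts after base 3 of each site, so after positions 4, 38, 80.
Combined cut positions: 4, 29, 38, 49, 68, 80.
Linear molecule, 6 cuts → 7 fragments:
  1–4 → 4 bp
  5–29 → 25 bp
  30–38 → 9 bp
  39–49 → 11 bp
  50–68 → 19 bp
  69–80 → 12 bp
  81–102 → 22 bp
Sorted largest to smallest: 25, 22, 19, 12, 11, 9, 4 bp.

25, 22, 19, 12, 11, 9, 4 bp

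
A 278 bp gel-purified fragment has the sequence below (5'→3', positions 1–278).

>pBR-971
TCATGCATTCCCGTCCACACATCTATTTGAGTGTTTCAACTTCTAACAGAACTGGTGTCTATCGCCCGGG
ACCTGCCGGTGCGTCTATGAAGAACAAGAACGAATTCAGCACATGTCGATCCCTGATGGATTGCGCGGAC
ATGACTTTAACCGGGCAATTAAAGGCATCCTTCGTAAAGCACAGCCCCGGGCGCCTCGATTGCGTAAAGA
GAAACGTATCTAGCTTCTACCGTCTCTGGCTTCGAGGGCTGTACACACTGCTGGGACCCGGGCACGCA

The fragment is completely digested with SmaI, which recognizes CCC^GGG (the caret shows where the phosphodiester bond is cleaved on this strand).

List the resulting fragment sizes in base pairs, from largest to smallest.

SmaI sites (CCCGGG) start at positions 65, 186, 267.
SmaI cuts after base 3 of each site, so after positions 67, 188, 269.
Linear molecule, 3 cuts → 4 fragments:
  1–67 → 67 bp
  68–188 → 121 bp
  189–269 → 81 bp
  270–278 → 9 bp
Sorted largest to smallest: 121, 81, 67, 9 bp.

121, 81, 67, 9 bp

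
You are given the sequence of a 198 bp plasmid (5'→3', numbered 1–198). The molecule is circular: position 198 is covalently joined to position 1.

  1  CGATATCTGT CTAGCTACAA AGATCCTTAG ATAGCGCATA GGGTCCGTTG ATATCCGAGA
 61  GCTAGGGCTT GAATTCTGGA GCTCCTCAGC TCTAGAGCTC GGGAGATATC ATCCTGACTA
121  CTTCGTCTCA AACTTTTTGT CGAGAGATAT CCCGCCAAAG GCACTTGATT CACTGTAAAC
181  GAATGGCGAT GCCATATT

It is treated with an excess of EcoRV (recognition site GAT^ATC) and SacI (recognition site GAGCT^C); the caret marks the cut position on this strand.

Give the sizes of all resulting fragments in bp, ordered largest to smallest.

54, 48, 41, 31, 16, 8 bp

EcoRV sites (GATATC) start at positions 2, 50, 105, 146.
EcoRV cuts after base 3 of each site, so after positions 4, 52, 107, 148.
SacI sites (GAGCTC) start at positions 79, 95.
SacI cuts after base 5 of each site (before the last base), so after positions 83, 99.
Combined cut positions: 4, 52, 83, 99, 107, 148.
Circular molecule, 6 cuts → 6 fragments:
  5–52 → 48 bp
  53–83 → 31 bp
  84–99 → 16 bp
  100–107 → 8 bp
  108–148 → 41 bp
  149–198 then 1–4 → 50 + 4 = 54 bp
Sorted largest to smallest: 54, 48, 41, 31, 16, 8 bp.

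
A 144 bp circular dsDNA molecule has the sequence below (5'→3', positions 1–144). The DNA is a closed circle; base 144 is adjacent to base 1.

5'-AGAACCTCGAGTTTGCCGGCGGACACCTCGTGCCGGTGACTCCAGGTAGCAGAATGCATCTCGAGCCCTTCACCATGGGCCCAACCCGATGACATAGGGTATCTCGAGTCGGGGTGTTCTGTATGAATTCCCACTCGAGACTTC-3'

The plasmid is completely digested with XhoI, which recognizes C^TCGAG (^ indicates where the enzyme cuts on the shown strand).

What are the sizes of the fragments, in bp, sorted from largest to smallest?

54, 43, 31, 16 bp

XhoI sites (CTCGAG) start at positions 6, 60, 103, 134.
XhoI cuts after the first base of each site, so after positions 6, 60, 103, 134.
Circular molecule, 4 cuts → 4 fragments:
  7–60 → 54 bp
  61–103 → 43 bp
  104–134 → 31 bp
  135–144 then 1–6 → 10 + 6 = 16 bp
Sorted largest to smallest: 54, 43, 31, 16 bp.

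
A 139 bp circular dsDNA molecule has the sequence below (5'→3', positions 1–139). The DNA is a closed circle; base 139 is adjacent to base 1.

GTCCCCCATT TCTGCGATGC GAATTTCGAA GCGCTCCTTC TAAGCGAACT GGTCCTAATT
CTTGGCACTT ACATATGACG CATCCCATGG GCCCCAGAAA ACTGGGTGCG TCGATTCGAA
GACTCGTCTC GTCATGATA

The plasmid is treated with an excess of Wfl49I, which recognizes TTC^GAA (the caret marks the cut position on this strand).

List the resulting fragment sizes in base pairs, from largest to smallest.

Wfl49I sites (TTCGAA) start at positions 25, 115.
Wfl49I cuts after base 3 of each site, so after positions 27, 117.
Circular molecule, 2 cuts → 2 fragments:
  28–117 → 90 bp
  118–139 then 1–27 → 22 + 27 = 49 bp
Sorted largest to smallest: 90, 49 bp.

90, 49 bp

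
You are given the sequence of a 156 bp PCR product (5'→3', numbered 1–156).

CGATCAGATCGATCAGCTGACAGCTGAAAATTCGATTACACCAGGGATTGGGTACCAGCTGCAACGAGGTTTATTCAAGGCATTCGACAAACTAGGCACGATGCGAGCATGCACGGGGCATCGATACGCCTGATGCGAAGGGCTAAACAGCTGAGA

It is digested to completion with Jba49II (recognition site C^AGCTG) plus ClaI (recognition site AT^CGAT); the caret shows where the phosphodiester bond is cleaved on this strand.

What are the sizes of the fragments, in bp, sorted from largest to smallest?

Jba49II sites (CAGCTG) start at positions 14, 21, 56, 148.
Jba49II cuts after the first base of each site, so after positions 14, 21, 56, 148.
ClaI sites (ATCGAT) start at positions 8, 120.
ClaI cuts after base 2 of each site, so after positions 9, 121.
Combined cut positions: 9, 14, 21, 56, 121, 148.
Linear molecule, 6 cuts → 7 fragments:
  1–9 → 9 bp
  10–14 → 5 bp
  15–21 → 7 bp
  22–56 → 35 bp
  57–121 → 65 bp
  122–148 → 27 bp
  149–156 → 8 bp
Sorted largest to smallest: 65, 35, 27, 9, 8, 7, 5 bp.

65, 35, 27, 9, 8, 7, 5 bp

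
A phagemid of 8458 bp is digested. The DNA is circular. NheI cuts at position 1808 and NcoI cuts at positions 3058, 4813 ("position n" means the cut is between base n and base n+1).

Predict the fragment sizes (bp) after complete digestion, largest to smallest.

Combined cut positions (sorted): 1808, 3058, 4813.
Circular molecule, 3 cuts → 3 fragments:
  3058 − 1808 = 1250 bp
  4813 − 3058 = 1755 bp
  wrap: 8458 − 4813 + 1808 = 5453 bp
Sorted largest to smallest: 5453, 1755, 1250 bp.

5453, 1755, 1250 bp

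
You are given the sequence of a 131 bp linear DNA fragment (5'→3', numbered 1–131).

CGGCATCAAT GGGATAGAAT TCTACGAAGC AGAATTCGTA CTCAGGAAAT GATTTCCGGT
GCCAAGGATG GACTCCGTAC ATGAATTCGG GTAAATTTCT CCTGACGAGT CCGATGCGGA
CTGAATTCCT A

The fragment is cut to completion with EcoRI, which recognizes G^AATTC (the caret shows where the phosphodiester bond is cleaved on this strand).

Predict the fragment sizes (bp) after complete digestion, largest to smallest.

51, 40, 17, 15, 8 bp

EcoRI sites (GAATTC) start at positions 17, 32, 83, 123.
EcoRI cuts after the first base of each site, so after positions 17, 32, 83, 123.
Linear molecule, 4 cuts → 5 fragments:
  1–17 → 17 bp
  18–32 → 15 bp
  33–83 → 51 bp
  84–123 → 40 bp
  124–131 → 8 bp
Sorted largest to smallest: 51, 40, 17, 15, 8 bp.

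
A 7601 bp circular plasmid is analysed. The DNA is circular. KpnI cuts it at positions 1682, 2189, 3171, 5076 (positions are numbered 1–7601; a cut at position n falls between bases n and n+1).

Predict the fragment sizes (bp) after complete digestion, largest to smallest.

4207, 1905, 982, 507 bp

Circular molecule, 4 cuts → 4 fragments:
  2189 − 1682 = 507 bp
  3171 − 2189 = 982 bp
  5076 − 3171 = 1905 bp
  wrap: 7601 − 5076 + 1682 = 4207 bp
Sorted largest to smallest: 4207, 1905, 982, 507 bp.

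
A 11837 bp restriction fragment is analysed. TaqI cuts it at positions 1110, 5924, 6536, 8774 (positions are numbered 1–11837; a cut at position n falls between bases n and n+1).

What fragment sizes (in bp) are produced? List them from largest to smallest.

4814, 3063, 2238, 1110, 612 bp

Linear molecule, 4 cuts → 5 fragments:
  1110 − 0 = 1110 bp
  5924 − 1110 = 4814 bp
  6536 − 5924 = 612 bp
  8774 − 6536 = 2238 bp
  11837 − 8774 = 3063 bp
Sorted largest to smallest: 4814, 3063, 2238, 1110, 612 bp.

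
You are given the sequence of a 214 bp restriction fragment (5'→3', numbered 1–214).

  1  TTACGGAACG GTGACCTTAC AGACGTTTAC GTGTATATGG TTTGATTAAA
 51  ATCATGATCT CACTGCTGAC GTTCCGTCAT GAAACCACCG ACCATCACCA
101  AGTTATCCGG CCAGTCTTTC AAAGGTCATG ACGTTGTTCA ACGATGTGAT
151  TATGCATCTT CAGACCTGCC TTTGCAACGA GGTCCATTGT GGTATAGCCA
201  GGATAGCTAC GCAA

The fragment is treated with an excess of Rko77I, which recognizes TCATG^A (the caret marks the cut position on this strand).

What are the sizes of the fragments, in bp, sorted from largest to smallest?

84, 56, 49, 25 bp

Rko77I sites (TCATGA) start at positions 52, 77, 126.
Rko77I cuts after base 5 of each site (before the last base), so after positions 56, 81, 130.
Linear molecule, 3 cuts → 4 fragments:
  1–56 → 56 bp
  57–81 → 25 bp
  82–130 → 49 bp
  131–214 → 84 bp
Sorted largest to smallest: 84, 56, 49, 25 bp.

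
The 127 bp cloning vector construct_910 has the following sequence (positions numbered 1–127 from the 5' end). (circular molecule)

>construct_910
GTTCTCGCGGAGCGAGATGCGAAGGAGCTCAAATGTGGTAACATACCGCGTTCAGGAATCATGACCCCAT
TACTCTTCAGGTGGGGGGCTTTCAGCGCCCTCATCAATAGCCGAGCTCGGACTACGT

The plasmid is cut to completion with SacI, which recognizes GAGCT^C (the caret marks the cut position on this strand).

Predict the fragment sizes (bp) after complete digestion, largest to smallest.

SacI sites (GAGCTC) start at positions 25, 113.
SacI cuts after base 5 of each site (before the last base), so after positions 29, 117.
Circular molecule, 2 cuts → 2 fragments:
  30–117 → 88 bp
  118–127 then 1–29 → 10 + 29 = 39 bp
Sorted largest to smallest: 88, 39 bp.

88, 39 bp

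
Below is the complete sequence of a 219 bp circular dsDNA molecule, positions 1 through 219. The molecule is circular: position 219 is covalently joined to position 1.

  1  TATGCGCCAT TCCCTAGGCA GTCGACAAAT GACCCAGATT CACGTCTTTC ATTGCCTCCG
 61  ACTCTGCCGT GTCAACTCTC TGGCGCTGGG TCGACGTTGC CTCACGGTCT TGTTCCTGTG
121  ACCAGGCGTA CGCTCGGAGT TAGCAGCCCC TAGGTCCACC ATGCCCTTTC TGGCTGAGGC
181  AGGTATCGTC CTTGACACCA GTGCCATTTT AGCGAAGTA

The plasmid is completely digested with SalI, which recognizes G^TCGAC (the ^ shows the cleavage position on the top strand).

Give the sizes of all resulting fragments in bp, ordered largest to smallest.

SalI sites (GTCGAC) start at positions 21, 90.
SalI cuts after the first base of each site, so after positions 21, 90.
Circular molecule, 2 cuts → 2 fragments:
  22–90 → 69 bp
  91–219 then 1–21 → 129 + 21 = 150 bp
Sorted largest to smallest: 150, 69 bp.

150, 69 bp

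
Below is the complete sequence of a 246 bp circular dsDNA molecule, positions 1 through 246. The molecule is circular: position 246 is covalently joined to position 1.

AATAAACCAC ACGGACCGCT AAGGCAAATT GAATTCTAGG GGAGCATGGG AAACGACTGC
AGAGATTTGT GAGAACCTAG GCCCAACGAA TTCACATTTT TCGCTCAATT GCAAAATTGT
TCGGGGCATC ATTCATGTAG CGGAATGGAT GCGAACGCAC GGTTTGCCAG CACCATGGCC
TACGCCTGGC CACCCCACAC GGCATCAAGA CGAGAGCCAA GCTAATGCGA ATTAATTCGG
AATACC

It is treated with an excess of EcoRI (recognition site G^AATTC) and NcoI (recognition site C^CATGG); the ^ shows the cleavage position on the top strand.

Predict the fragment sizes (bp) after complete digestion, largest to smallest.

104, 85, 57 bp

EcoRI sites (GAATTC) start at positions 31, 88.
EcoRI cuts after the first base of each site, so after positions 31, 88.
The NcoI site (CCATGG) starts at position 173.
NcoI cuts after the first base of each site, so after position 173.
Combined cut positions: 31, 88, 173.
Circular molecule, 3 cuts → 3 fragments:
  32–88 → 57 bp
  89–173 → 85 bp
  174–246 then 1–31 → 73 + 31 = 104 bp
Sorted largest to smallest: 104, 85, 57 bp.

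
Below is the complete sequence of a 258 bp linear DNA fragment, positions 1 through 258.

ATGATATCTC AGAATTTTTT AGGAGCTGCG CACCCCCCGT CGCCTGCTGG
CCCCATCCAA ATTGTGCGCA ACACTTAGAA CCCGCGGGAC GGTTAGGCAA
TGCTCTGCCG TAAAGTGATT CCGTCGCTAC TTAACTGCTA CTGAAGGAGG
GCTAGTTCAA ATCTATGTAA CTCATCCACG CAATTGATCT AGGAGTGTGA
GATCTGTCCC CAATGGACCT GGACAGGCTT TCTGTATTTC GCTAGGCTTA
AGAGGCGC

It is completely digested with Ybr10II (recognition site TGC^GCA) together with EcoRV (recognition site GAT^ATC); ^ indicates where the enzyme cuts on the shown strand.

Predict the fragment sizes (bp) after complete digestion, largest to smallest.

191, 38, 24, 5 bp

Ybr10II sites (TGCGCA) start at positions 27, 65.
Ybr10II cuts after base 3 of each site, so after positions 29, 67.
The EcoRV site (GATATC) starts at position 3.
EcoRV cuts after base 3 of each site, so after position 5.
Combined cut positions: 5, 29, 67.
Linear molecule, 3 cuts → 4 fragments:
  1–5 → 5 bp
  6–29 → 24 bp
  30–67 → 38 bp
  68–258 → 191 bp
Sorted largest to smallest: 191, 38, 24, 5 bp.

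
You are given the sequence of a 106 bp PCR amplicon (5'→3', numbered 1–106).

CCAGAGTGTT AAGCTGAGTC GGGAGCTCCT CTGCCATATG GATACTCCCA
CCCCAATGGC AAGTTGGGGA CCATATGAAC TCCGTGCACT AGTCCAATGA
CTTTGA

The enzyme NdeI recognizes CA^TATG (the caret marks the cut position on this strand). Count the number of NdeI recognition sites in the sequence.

2

CATATG occurs starting at positions 35, 72.
NdeI cuts at 2 sites.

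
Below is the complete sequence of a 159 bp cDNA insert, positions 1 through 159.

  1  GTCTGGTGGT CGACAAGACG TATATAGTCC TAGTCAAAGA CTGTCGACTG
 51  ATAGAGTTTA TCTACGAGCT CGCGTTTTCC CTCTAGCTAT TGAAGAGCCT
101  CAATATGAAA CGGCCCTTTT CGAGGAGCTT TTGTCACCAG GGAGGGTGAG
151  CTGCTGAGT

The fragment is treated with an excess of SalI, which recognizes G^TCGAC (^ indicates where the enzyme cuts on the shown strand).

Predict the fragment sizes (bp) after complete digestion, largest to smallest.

SalI sites (GTCGAC) start at positions 9, 43.
SalI cuts after the first base of each site, so after positions 9, 43.
Linear molecule, 2 cuts → 3 fragments:
  1–9 → 9 bp
  10–43 → 34 bp
  44–159 → 116 bp
Sorted largest to smallest: 116, 34, 9 bp.

116, 34, 9 bp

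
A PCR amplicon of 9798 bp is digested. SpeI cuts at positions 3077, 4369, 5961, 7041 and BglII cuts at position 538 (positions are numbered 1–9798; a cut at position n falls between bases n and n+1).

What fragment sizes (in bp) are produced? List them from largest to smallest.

Combined cut positions (sorted): 538, 3077, 4369, 5961, 7041.
Linear molecule, 5 cuts → 6 fragments:
  538 − 0 = 538 bp
  3077 − 538 = 2539 bp
  4369 − 3077 = 1292 bp
  5961 − 4369 = 1592 bp
  7041 − 5961 = 1080 bp
  9798 − 7041 = 2757 bp
Sorted largest to smallest: 2757, 2539, 1592, 1292, 1080, 538 bp.

2757, 2539, 1592, 1292, 1080, 538 bp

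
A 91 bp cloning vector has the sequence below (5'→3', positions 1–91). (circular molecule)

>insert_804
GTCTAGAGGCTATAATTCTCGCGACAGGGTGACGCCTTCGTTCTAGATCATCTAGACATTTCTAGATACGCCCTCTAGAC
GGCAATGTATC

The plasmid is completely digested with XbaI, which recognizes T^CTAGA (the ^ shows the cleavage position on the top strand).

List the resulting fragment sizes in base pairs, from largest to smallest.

40, 19, 13, 10, 9 bp

XbaI sites (TCTAGA) start at positions 2, 42, 51, 61, 74.
XbaI cuts after the first base of each site, so after positions 2, 42, 51, 61, 74.
Circular molecule, 5 cuts → 5 fragments:
  3–42 → 40 bp
  43–51 → 9 bp
  52–61 → 10 bp
  62–74 → 13 bp
  75–91 then 1–2 → 17 + 2 = 19 bp
Sorted largest to smallest: 40, 19, 13, 10, 9 bp.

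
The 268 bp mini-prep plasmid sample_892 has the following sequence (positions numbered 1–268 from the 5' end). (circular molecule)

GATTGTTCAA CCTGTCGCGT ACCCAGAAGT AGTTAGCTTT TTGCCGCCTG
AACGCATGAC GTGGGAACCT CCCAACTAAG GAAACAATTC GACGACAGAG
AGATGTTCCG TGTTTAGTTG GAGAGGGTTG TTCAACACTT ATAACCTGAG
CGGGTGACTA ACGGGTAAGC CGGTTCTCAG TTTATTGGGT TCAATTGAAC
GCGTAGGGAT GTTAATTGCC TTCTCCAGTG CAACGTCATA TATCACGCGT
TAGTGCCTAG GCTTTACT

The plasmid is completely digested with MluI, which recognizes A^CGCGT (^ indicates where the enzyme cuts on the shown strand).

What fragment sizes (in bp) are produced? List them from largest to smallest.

MluI sites (ACGCGT) start at positions 199, 245.
MluI cuts after the first base of each site, so after positions 199, 245.
Circular molecule, 2 cuts → 2 fragments:
  200–245 → 46 bp
  246–268 then 1–199 → 23 + 199 = 222 bp
Sorted largest to smallest: 222, 46 bp.

222, 46 bp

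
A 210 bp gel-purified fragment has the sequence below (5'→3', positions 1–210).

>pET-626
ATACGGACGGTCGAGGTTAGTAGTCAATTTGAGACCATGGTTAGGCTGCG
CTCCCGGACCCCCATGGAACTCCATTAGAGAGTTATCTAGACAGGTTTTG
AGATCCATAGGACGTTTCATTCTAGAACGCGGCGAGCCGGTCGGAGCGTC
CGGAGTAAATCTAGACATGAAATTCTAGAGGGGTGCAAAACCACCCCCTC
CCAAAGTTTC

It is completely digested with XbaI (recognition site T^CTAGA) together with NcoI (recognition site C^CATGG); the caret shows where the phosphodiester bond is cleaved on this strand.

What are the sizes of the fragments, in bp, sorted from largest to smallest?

39, 36, 35, 35, 27, 24, 14 bp

XbaI sites (TCTAGA) start at positions 86, 121, 160, 174.
XbaI cuts after the first base of each site, so after positions 86, 121, 160, 174.
NcoI sites (CCATGG) start at positions 35, 62.
NcoI cuts after the first base of each site, so after positions 35, 62.
Combined cut positions: 35, 62, 86, 121, 160, 174.
Linear molecule, 6 cuts → 7 fragments:
  1–35 → 35 bp
  36–62 → 27 bp
  63–86 → 24 bp
  87–121 → 35 bp
  122–160 → 39 bp
  161–174 → 14 bp
  175–210 → 36 bp
Sorted largest to smallest: 39, 36, 35, 35, 27, 24, 14 bp.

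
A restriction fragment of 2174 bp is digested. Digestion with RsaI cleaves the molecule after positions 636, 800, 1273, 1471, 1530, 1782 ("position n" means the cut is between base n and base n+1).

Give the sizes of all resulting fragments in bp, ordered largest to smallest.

Linear molecule, 6 cuts → 7 fragments:
  636 − 0 = 636 bp
  800 − 636 = 164 bp
  1273 − 800 = 473 bp
  1471 − 1273 = 198 bp
  1530 − 1471 = 59 bp
  1782 − 1530 = 252 bp
  2174 − 1782 = 392 bp
Sorted largest to smallest: 636, 473, 392, 252, 198, 164, 59 bp.

636, 473, 392, 252, 198, 164, 59 bp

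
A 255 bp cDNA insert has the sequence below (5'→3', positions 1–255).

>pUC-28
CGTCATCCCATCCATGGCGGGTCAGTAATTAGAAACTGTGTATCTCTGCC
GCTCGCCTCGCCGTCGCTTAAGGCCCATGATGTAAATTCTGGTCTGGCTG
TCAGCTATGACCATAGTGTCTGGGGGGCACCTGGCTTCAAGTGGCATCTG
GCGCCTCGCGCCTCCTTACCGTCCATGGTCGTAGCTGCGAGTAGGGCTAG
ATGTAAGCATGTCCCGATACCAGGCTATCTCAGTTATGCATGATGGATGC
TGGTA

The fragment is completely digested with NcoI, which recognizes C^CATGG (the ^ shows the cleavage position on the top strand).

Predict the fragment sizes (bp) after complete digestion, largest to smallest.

161, 82, 12 bp

NcoI sites (CCATGG) start at positions 12, 173.
NcoI cuts after the first base of each site, so after positions 12, 173.
Linear molecule, 2 cuts → 3 fragments:
  1–12 → 12 bp
  13–173 → 161 bp
  174–255 → 82 bp
Sorted largest to smallest: 161, 82, 12 bp.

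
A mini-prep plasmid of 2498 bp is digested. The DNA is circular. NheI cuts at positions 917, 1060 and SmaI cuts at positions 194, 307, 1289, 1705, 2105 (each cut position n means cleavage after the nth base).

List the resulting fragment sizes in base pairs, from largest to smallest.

610, 587, 416, 400, 229, 143, 113 bp

Combined cut positions (sorted): 194, 307, 917, 1060, 1289, 1705, 2105.
Circular molecule, 7 cuts → 7 fragments:
  307 − 194 = 113 bp
  917 − 307 = 610 bp
  1060 − 917 = 143 bp
  1289 − 1060 = 229 bp
  1705 − 1289 = 416 bp
  2105 − 1705 = 400 bp
  wrap: 2498 − 2105 + 194 = 587 bp
Sorted largest to smallest: 610, 587, 416, 400, 229, 143, 113 bp.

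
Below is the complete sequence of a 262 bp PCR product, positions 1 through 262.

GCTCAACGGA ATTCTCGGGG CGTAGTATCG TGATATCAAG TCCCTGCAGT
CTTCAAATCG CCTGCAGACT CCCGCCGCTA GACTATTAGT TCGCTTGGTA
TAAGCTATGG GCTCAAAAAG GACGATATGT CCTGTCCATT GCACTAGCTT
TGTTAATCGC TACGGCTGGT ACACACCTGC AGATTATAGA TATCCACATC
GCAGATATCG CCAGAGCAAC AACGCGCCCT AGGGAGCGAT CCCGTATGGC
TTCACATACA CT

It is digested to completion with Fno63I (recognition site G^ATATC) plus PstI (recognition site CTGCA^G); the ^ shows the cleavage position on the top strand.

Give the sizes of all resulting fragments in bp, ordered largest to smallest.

Fno63I sites (GATATC) start at positions 32, 189, 204.
Fno63I cuts after the first base of each site, so after positions 32, 189, 204.
PstI sites (CTGCAG) start at positions 44, 62, 177.
PstI cuts after base 5 of each site (before the last base), so after positions 48, 66, 181.
Combined cut positions: 32, 48, 66, 181, 189, 204.
Linear molecule, 6 cuts → 7 fragments:
  1–32 → 32 bp
  33–48 → 16 bp
  49–66 → 18 bp
  67–181 → 115 bp
  182–189 → 8 bp
  190–204 → 15 bp
  205–262 → 58 bp
Sorted largest to smallest: 115, 58, 32, 18, 16, 15, 8 bp.

115, 58, 32, 18, 16, 15, 8 bp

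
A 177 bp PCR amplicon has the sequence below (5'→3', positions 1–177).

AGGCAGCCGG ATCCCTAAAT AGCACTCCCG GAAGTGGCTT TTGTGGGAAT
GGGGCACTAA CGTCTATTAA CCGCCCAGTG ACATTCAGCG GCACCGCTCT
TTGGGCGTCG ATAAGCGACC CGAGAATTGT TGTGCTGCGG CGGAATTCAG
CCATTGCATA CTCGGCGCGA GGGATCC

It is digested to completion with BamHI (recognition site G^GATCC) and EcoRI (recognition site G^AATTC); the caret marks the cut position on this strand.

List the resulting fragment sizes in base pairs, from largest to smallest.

134, 29, 9, 5 bp

BamHI sites (GGATCC) start at positions 9, 172.
BamHI cuts after the first base of each site, so after positions 9, 172.
The EcoRI site (GAATTC) starts at position 143.
EcoRI cuts after the first base of each site, so after position 143.
Combined cut positions: 9, 143, 172.
Linear molecule, 3 cuts → 4 fragments:
  1–9 → 9 bp
  10–143 → 134 bp
  144–172 → 29 bp
  173–177 → 5 bp
Sorted largest to smallest: 134, 29, 9, 5 bp.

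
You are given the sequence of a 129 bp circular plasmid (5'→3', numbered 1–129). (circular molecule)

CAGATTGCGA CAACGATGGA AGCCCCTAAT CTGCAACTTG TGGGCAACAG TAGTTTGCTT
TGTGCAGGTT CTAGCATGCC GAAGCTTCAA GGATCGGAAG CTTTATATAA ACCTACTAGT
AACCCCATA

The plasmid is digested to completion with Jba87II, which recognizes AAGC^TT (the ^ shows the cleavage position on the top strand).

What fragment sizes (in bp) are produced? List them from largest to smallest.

113, 16 bp

Jba87II sites (AAGCTT) start at positions 82, 98.
Jba87II cuts after base 4 of each site, so after positions 85, 101.
Circular molecule, 2 cuts → 2 fragments:
  86–101 → 16 bp
  102–129 then 1–85 → 28 + 85 = 113 bp
Sorted largest to smallest: 113, 16 bp.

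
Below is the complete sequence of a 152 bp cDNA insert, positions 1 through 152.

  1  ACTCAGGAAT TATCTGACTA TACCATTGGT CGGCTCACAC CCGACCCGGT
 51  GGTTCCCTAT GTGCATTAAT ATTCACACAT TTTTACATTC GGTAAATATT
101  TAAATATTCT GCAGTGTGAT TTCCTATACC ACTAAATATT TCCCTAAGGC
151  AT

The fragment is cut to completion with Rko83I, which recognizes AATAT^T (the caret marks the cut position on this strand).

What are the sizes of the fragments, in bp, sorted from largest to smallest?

Rko83I sites (AATATT) start at positions 68, 95, 103, 135.
Rko83I cuts after base 5 of each site (before the last base), so after positions 72, 99, 107, 139.
Linear molecule, 4 cuts → 5 fragments:
  1–72 → 72 bp
  73–99 → 27 bp
  100–107 → 8 bp
  108–139 → 32 bp
  140–152 → 13 bp
Sorted largest to smallest: 72, 32, 27, 13, 8 bp.

72, 32, 27, 13, 8 bp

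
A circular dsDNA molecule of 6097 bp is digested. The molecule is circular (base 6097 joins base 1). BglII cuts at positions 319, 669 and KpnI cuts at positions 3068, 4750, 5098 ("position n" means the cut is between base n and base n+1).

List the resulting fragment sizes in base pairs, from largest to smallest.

2399, 1682, 1318, 350, 348 bp

Combined cut positions (sorted): 319, 669, 3068, 4750, 5098.
Circular molecule, 5 cuts → 5 fragments:
  669 − 319 = 350 bp
  3068 − 669 = 2399 bp
  4750 − 3068 = 1682 bp
  5098 − 4750 = 348 bp
  wrap: 6097 − 5098 + 319 = 1318 bp
Sorted largest to smallest: 2399, 1682, 1318, 350, 348 bp.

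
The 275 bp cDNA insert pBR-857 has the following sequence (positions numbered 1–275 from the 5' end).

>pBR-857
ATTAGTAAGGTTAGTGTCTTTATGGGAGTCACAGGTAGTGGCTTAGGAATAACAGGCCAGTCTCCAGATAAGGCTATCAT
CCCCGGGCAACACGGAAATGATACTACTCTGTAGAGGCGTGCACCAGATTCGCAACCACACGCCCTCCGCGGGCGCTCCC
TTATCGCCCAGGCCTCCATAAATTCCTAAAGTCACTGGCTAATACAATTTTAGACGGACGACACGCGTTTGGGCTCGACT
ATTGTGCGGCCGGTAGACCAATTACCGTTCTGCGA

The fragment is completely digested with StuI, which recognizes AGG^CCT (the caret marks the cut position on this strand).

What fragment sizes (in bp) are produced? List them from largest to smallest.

172, 103 bp

The StuI site (AGGCCT) starts at position 170.
StuI cuts after base 3 of each site, so after position 172.
Linear molecule, 1 cut → 2 fragments:
  1–172 → 172 bp
  173–275 → 103 bp
Sorted largest to smallest: 172, 103 bp.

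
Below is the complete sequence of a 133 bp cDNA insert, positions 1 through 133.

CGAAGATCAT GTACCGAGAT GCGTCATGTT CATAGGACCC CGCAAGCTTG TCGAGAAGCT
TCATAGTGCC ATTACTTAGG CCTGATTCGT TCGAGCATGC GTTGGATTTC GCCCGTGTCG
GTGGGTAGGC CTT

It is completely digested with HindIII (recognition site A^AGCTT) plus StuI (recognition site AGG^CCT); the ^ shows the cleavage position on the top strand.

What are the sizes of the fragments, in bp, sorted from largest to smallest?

49, 44, 24, 12, 4 bp

HindIII sites (AAGCTT) start at positions 44, 56.
HindIII cuts after the first base of each site, so after positions 44, 56.
StuI sites (AGGCCT) start at positions 78, 127.
StuI cuts after base 3 of each site, so after positions 80, 129.
Combined cut positions: 44, 56, 80, 129.
Linear molecule, 4 cuts → 5 fragments:
  1–44 → 44 bp
  45–56 → 12 bp
  57–80 → 24 bp
  81–129 → 49 bp
  130–133 → 4 bp
Sorted largest to smallest: 49, 44, 24, 12, 4 bp.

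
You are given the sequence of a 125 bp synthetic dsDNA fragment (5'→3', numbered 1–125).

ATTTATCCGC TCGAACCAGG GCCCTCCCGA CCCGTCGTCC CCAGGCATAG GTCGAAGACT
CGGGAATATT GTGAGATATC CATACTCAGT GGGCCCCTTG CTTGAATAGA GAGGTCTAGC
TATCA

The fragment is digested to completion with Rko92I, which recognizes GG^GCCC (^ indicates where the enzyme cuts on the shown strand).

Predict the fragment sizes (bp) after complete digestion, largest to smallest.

72, 33, 20 bp

Rko92I sites (GGGCCC) start at positions 19, 91.
Rko92I cuts after base 2 of each site, so after positions 20, 92.
Linear molecule, 2 cuts → 3 fragments:
  1–20 → 20 bp
  21–92 → 72 bp
  93–125 → 33 bp
Sorted largest to smallest: 72, 33, 20 bp.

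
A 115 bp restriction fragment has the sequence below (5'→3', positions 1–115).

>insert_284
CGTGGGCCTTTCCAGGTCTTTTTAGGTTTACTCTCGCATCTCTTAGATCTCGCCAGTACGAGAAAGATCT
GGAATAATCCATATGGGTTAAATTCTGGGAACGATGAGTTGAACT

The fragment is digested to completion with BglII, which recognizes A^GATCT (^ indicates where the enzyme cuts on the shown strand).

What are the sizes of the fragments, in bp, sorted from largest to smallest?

BglII sites (AGATCT) start at positions 45, 65.
BglII cuts after the first base of each site, so after positions 45, 65.
Linear molecule, 2 cuts → 3 fragments:
  1–45 → 45 bp
  46–65 → 20 bp
  66–115 → 50 bp
Sorted largest to smallest: 50, 45, 20 bp.

50, 45, 20 bp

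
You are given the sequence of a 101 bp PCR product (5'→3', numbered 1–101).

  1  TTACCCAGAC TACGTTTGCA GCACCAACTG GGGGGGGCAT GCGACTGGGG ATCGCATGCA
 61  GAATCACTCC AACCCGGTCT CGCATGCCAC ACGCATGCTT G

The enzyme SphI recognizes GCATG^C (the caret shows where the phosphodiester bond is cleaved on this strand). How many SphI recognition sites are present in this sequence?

GCATGC occurs starting at positions 37, 54, 82, 93.
SphI cuts at 4 sites.

4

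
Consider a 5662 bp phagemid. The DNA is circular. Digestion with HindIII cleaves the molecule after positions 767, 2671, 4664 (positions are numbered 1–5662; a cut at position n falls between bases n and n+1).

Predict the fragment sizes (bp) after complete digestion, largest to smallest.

1993, 1904, 1765 bp

Circular molecule, 3 cuts → 3 fragments:
  2671 − 767 = 1904 bp
  4664 − 2671 = 1993 bp
  wrap: 5662 − 4664 + 767 = 1765 bp
Sorted largest to smallest: 1993, 1904, 1765 bp.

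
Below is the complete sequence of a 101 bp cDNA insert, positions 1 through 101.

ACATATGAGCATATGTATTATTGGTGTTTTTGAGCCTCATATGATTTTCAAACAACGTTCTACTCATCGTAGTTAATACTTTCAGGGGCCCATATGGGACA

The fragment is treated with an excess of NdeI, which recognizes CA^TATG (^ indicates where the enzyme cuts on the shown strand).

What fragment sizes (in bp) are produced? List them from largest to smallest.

NdeI sites (CATATG) start at positions 2, 10, 38, 91.
NdeI cuts after base 2 of each site, so after positions 3, 11, 39, 92.
Linear molecule, 4 cuts → 5 fragments:
  1–3 → 3 bp
  4–11 → 8 bp
  12–39 → 28 bp
  40–92 → 53 bp
  93–101 → 9 bp
Sorted largest to smallest: 53, 28, 9, 8, 3 bp.

53, 28, 9, 8, 3 bp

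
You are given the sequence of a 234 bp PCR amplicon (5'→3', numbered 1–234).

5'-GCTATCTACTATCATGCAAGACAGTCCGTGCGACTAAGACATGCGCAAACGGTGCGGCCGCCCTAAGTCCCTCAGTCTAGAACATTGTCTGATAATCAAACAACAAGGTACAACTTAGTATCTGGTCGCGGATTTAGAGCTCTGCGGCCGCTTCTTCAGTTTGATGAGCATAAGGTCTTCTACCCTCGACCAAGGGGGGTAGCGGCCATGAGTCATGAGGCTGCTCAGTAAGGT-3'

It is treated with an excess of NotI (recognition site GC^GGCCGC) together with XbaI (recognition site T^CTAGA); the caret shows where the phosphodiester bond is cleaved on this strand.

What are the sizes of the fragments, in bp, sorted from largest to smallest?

89, 69, 55, 21 bp

NotI sites (GCGGCCGC) start at positions 54, 144.
NotI cuts after base 2 of each site, so after positions 55, 145.
The XbaI site (TCTAGA) starts at position 76.
XbaI cuts after the first base of each site, so after position 76.
Combined cut positions: 55, 76, 145.
Linear molecule, 3 cuts → 4 fragments:
  1–55 → 55 bp
  56–76 → 21 bp
  77–145 → 69 bp
  146–234 → 89 bp
Sorted largest to smallest: 89, 69, 55, 21 bp.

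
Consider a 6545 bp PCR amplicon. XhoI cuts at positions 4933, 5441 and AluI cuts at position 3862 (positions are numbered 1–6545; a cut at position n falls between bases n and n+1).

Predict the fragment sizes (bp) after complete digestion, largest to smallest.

3862, 1104, 1071, 508 bp

Combined cut positions (sorted): 3862, 4933, 5441.
Linear molecule, 3 cuts → 4 fragments:
  3862 − 0 = 3862 bp
  4933 − 3862 = 1071 bp
  5441 − 4933 = 508 bp
  6545 − 5441 = 1104 bp
Sorted largest to smallest: 3862, 1104, 1071, 508 bp.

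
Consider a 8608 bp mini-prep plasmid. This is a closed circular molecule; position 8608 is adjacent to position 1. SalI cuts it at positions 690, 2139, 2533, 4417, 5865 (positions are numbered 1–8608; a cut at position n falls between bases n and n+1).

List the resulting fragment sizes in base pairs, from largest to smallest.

Circular molecule, 5 cuts → 5 fragments:
  2139 − 690 = 1449 bp
  2533 − 2139 = 394 bp
  4417 − 2533 = 1884 bp
  5865 − 4417 = 1448 bp
  wrap: 8608 − 5865 + 690 = 3433 bp
Sorted largest to smallest: 3433, 1884, 1449, 1448, 394 bp.

3433, 1884, 1449, 1448, 394 bp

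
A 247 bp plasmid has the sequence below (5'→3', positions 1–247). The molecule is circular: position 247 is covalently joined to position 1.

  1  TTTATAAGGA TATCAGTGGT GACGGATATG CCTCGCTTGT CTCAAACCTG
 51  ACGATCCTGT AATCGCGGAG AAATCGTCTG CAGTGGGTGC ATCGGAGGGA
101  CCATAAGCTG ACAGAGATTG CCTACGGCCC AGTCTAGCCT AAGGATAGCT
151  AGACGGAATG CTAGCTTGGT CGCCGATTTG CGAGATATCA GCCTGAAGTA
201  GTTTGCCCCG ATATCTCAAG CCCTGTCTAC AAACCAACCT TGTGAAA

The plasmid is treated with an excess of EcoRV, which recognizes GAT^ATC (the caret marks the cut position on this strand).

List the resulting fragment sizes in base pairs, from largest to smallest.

175, 46, 26 bp

EcoRV sites (GATATC) start at positions 9, 184, 210.
EcoRV cuts after base 3 of each site, so after positions 11, 186, 212.
Circular molecule, 3 cuts → 3 fragments:
  12–186 → 175 bp
  187–212 → 26 bp
  213–247 then 1–11 → 35 + 11 = 46 bp
Sorted largest to smallest: 175, 46, 26 bp.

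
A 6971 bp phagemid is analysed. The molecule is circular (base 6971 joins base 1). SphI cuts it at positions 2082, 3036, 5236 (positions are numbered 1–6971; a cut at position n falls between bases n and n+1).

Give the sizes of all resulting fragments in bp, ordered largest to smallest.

3817, 2200, 954 bp

Circular molecule, 3 cuts → 3 fragments:
  3036 − 2082 = 954 bp
  5236 − 3036 = 2200 bp
  wrap: 6971 − 5236 + 2082 = 3817 bp
Sorted largest to smallest: 3817, 2200, 954 bp.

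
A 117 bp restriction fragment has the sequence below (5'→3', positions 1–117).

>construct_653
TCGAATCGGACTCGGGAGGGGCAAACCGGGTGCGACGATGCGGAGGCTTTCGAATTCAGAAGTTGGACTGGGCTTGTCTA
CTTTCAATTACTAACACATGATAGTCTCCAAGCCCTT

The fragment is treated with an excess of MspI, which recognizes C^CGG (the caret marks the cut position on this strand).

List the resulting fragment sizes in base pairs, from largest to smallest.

The MspI site (CCGG) starts at position 26.
MspI cuts after the first base of each site, so after position 26.
Linear molecule, 1 cut → 2 fragments:
  1–26 → 26 bp
  27–117 → 91 bp
Sorted largest to smallest: 91, 26 bp.

91, 26 bp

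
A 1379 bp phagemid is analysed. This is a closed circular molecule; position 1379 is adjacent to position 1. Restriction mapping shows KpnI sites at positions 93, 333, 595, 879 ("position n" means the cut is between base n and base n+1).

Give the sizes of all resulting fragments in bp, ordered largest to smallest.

593, 284, 262, 240 bp

Circular molecule, 4 cuts → 4 fragments:
  333 − 93 = 240 bp
  595 − 333 = 262 bp
  879 − 595 = 284 bp
  wrap: 1379 − 879 + 93 = 593 bp
Sorted largest to smallest: 593, 284, 262, 240 bp.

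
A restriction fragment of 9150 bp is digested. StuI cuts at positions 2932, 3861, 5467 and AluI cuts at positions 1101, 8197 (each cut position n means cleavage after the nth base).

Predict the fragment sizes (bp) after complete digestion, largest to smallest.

2730, 1831, 1606, 1101, 953, 929 bp

Combined cut positions (sorted): 1101, 2932, 3861, 5467, 8197.
Linear molecule, 5 cuts → 6 fragments:
  1101 − 0 = 1101 bp
  2932 − 1101 = 1831 bp
  3861 − 2932 = 929 bp
  5467 − 3861 = 1606 bp
  8197 − 5467 = 2730 bp
  9150 − 8197 = 953 bp
Sorted largest to smallest: 2730, 1831, 1606, 1101, 953, 929 bp.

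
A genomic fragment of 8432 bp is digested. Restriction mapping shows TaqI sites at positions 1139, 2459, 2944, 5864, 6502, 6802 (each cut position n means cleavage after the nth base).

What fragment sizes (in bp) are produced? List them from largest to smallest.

Linear molecule, 6 cuts → 7 fragments:
  1139 − 0 = 1139 bp
  2459 − 1139 = 1320 bp
  2944 − 2459 = 485 bp
  5864 − 2944 = 2920 bp
  6502 − 5864 = 638 bp
  6802 − 6502 = 300 bp
  8432 − 6802 = 1630 bp
Sorted largest to smallest: 2920, 1630, 1320, 1139, 638, 485, 300 bp.

2920, 1630, 1320, 1139, 638, 485, 300 bp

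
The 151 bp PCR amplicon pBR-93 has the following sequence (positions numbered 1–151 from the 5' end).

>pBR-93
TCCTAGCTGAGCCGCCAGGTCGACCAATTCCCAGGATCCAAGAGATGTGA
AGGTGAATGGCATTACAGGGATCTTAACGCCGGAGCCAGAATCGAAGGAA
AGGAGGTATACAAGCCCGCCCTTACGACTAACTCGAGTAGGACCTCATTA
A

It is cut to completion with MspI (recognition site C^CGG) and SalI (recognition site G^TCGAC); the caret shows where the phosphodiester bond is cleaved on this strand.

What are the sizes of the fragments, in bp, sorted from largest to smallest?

71, 61, 19 bp

The MspI site (CCGG) starts at position 80.
MspI cuts after the first base of each site, so after position 80.
The SalI site (GTCGAC) starts at position 19.
SalI cuts after the first base of each site, so after position 19.
Combined cut positions: 19, 80.
Linear molecule, 2 cuts → 3 fragments:
  1–19 → 19 bp
  20–80 → 61 bp
  81–151 → 71 bp
Sorted largest to smallest: 71, 61, 19 bp.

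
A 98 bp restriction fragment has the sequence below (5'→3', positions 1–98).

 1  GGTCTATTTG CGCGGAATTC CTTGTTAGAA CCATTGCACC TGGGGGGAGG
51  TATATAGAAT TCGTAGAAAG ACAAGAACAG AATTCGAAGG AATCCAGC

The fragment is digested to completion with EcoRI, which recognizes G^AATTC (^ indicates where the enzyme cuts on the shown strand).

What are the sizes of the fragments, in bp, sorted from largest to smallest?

EcoRI sites (GAATTC) start at positions 15, 57, 80.
EcoRI cuts after the first base of each site, so after positions 15, 57, 80.
Linear molecule, 3 cuts → 4 fragments:
  1–15 → 15 bp
  16–57 → 42 bp
  58–80 → 23 bp
  81–98 → 18 bp
Sorted largest to smallest: 42, 23, 18, 15 bp.

42, 23, 18, 15 bp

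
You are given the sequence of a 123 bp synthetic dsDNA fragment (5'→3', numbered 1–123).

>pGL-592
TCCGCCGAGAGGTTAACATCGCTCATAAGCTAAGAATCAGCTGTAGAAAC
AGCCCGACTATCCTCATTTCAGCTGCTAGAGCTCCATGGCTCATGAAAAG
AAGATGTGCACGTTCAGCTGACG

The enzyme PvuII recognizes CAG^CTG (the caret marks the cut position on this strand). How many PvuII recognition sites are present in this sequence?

CAGCTG occurs starting at positions 38, 70, 115.
PvuII cuts at 3 sites.

3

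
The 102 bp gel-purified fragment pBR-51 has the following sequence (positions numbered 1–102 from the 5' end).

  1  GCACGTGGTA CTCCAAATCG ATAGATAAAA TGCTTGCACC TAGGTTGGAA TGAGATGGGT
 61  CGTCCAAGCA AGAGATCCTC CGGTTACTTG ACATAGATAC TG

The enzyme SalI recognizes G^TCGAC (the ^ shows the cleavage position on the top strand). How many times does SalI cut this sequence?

0

No occurrence of GTCGAC is present in the sequence.
SalI does not cut: 0 sites.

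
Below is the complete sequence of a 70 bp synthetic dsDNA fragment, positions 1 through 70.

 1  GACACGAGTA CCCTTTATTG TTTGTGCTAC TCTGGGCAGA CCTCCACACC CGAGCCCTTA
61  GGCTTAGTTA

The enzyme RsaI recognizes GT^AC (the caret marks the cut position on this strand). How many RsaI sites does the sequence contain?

1

GTAC occurs starting at position 8.
RsaI cuts at 1 site.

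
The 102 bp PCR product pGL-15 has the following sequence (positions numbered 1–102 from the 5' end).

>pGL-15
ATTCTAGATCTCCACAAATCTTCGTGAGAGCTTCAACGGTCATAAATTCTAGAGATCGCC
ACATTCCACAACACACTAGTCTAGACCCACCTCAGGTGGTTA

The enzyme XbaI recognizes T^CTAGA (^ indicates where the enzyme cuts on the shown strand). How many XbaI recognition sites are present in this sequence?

3

TCTAGA occurs starting at positions 3, 48, 80.
XbaI cuts at 3 sites.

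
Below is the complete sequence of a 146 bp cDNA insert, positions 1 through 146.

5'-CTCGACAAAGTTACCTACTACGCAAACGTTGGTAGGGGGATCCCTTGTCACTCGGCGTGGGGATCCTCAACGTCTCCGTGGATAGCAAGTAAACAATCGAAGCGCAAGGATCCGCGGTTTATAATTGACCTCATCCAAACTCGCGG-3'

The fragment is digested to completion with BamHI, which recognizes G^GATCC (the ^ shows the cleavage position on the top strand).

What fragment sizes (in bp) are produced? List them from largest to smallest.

47, 38, 38, 23 bp

BamHI sites (GGATCC) start at positions 38, 61, 108.
BamHI cuts after the first base of each site, so after positions 38, 61, 108.
Linear molecule, 3 cuts → 4 fragments:
  1–38 → 38 bp
  39–61 → 23 bp
  62–108 → 47 bp
  109–146 → 38 bp
Sorted largest to smallest: 47, 38, 38, 23 bp.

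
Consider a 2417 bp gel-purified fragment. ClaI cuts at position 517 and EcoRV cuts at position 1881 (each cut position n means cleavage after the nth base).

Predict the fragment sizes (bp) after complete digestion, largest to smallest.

Combined cut positions (sorted): 517, 1881.
Linear molecule, 2 cuts → 3 fragments:
  517 − 0 = 517 bp
  1881 − 517 = 1364 bp
  2417 − 1881 = 536 bp
Sorted largest to smallest: 1364, 536, 517 bp.

1364, 536, 517 bp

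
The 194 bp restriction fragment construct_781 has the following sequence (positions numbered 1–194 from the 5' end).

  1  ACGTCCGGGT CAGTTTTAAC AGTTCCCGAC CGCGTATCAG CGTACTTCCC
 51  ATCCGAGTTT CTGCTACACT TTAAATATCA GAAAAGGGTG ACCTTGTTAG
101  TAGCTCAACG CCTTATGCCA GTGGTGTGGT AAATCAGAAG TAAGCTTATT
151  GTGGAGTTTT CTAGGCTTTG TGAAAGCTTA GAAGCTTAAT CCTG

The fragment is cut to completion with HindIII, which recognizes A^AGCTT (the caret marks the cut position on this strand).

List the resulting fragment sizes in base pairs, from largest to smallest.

HindIII sites (AAGCTT) start at positions 142, 174, 182.
HindIII cuts after the first base of each site, so after positions 142, 174, 182.
Linear molecule, 3 cuts → 4 fragments:
  1–142 → 142 bp
  143–174 → 32 bp
  175–182 → 8 bp
  183–194 → 12 bp
Sorted largest to smallest: 142, 32, 12, 8 bp.

142, 32, 12, 8 bp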